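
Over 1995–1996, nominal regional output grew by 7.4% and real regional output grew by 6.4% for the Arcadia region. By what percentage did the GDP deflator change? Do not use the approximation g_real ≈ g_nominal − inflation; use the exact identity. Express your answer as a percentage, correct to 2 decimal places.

(1 + g_nom) = (1 + g_real)(1 + π), so π = 1.0740 / 1.0640 − 1 = 0.00940.

0.94%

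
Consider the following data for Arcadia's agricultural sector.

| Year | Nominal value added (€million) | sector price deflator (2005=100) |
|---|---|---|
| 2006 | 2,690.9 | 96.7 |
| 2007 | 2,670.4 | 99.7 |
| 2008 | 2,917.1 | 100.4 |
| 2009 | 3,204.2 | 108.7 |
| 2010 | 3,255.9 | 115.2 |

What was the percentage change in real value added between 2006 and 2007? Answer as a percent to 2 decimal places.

-3.75%

Real value added 2006 = 2690.9/0.967 = 2782.73.
Real value added 2007 = 2670.4/0.997 = 2678.44.
Change = 2678.44/2782.73 − 1 = -0.0375.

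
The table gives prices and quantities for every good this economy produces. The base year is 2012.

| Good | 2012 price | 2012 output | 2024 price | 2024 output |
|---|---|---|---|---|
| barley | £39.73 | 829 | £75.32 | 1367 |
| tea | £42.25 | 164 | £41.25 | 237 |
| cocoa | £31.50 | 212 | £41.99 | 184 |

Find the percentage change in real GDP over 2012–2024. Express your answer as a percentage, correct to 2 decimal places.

50.66%

Real GDP 2012 = Nominal GDP 2012 = 39.73·829 + 42.25·164 + 31.50·212 = 46543.17.
Real GDP 2024 (at 2012 prices) = 39.73·1367 + 42.25·237 + 31.50·184 = 70120.16.
Real growth = 70120.16/46543.17 − 1 = 0.5066.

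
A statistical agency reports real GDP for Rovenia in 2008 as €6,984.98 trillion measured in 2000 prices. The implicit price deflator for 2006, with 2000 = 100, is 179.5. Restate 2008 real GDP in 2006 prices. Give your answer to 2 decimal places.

€12,538.04 trillion

Real GDP in 2006 prices = Real GDP in 2000 prices × (P_2006/P_2000) = 6984.98 × 1.795 = 12538.04.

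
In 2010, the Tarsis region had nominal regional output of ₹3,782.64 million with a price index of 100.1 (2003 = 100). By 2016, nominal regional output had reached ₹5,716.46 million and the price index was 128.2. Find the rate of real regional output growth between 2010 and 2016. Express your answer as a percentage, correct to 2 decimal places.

18.00%

Real regional output 2010 = 3782.64 / 1.001 = 3778.86.
Real regional output 2016 = 5716.46 / 1.282 = 4459.02.
Real growth = 4459.02 / 3778.86 − 1 = 0.1800.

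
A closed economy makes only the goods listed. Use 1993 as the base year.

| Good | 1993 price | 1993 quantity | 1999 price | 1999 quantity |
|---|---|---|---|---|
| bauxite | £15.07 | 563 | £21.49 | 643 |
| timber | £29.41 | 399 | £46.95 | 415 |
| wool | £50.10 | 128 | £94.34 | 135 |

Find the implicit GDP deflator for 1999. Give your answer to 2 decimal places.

160.64

Nominal GDP 1999 = 21.49·643 + 46.95·415 + 94.34·135 = 46038.22.
Real GDP 1999 (at 1993 prices) = 15.07·643 + 29.41·415 + 50.10·135 = 28658.66.
Deflator = Nominal/Real × 100 = 46038.22/28658.66 × 100 = 160.643.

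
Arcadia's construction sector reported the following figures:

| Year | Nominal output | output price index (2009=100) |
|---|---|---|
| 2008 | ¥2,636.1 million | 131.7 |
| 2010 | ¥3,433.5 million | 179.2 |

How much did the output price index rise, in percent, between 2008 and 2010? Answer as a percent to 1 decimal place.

36.1%

Price-level change = 179.2 / 131.7 − 1 = 0.3607.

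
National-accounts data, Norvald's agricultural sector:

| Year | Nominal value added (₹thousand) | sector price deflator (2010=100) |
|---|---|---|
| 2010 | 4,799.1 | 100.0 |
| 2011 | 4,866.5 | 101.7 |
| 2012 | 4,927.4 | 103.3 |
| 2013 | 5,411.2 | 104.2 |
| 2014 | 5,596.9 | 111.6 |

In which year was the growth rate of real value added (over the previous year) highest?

2011: real = 4866.5/1.017 = 4785.15; growth vs 2010 (4799.10) = -0.29%.
2012: real = 4927.4/1.033 = 4769.99; growth vs 2011 (4785.15) = -0.32%.
2013: real = 5411.2/1.042 = 5193.09; growth vs 2012 (4769.99) = 8.87%.
2014: real = 5596.9/1.116 = 5015.14; growth vs 2013 (5193.09) = -3.43%.

2013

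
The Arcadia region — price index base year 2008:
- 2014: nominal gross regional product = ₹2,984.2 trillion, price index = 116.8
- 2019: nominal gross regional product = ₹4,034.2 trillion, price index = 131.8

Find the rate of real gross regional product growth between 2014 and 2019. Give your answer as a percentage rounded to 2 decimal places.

Deflate each year: 2014 → 2984.2/1.168 = 2554.97; 2019 → 4034.2/1.318 = 3060.85.
So real gross regional product changed by 3060.85/2554.97 − 1 = 0.1980, i.e. 19.80%.

19.80%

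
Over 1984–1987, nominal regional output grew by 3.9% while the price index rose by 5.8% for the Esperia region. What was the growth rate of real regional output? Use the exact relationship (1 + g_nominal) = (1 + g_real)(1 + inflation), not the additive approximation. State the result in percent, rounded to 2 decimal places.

(1 + g_nom) = (1 + g_real)(1 + π), so g_real = 1.0390 / 1.0580 − 1 = -0.01796.

-1.80%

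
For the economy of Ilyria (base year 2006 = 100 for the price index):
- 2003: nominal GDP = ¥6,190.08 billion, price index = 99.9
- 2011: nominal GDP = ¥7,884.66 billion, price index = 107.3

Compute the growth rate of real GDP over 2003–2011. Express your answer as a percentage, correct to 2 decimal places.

18.59%

Real GDP 2003 = 6190.08 / 0.999 = 6196.28.
Real GDP 2011 = 7884.66 / 1.073 = 7348.24.
Real growth = 7348.24 / 6196.28 − 1 = 0.1859.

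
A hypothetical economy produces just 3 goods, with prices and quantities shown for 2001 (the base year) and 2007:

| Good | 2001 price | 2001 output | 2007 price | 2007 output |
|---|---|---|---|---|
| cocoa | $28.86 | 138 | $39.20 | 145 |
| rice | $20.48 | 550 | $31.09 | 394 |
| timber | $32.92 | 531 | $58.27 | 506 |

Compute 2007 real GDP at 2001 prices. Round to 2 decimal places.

Real GDP 2007 = Σ (p_2001 × q_2007) = 28.86·145 + 20.48·394 + 32.92·506 = 28911.34.

$28911.34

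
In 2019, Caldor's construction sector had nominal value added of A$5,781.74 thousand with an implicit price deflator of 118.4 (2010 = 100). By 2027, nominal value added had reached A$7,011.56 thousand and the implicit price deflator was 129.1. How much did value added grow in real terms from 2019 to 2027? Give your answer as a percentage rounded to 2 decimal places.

11.22%

Real value added 2019 = 5781.74 / 1.184 = 4883.23.
Real value added 2027 = 7011.56 / 1.291 = 5431.11.
Real growth = 5431.11 / 4883.23 − 1 = 0.1122.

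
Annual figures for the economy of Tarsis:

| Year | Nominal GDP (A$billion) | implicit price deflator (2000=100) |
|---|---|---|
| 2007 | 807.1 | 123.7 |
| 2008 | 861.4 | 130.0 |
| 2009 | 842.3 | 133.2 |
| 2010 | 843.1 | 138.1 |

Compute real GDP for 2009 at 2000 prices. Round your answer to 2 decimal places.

Real GDP 2009 = 842.3 / 1.332 = 632.36.

A$632.36 billion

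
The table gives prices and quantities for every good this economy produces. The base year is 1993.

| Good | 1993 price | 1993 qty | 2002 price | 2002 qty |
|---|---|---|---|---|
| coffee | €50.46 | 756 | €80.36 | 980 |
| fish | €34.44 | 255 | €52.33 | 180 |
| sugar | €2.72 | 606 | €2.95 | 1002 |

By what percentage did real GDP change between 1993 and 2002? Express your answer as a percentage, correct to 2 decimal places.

Real GDP 1993 = Nominal GDP 1993 = 50.46·756 + 34.44·255 + 2.72·606 = 48578.28.
Real GDP 2002 (at 1993 prices) = 50.46·980 + 34.44·180 + 2.72·1002 = 58375.44.
Real growth = 58375.44/48578.28 − 1 = 0.2017.

20.17%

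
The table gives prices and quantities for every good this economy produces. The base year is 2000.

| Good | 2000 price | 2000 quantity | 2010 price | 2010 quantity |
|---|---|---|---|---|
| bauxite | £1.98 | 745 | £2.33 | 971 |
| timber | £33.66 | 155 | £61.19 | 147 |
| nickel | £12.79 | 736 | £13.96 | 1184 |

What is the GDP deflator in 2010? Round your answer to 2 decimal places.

126.22

Nominal GDP 2010 = 2.33·971 + 61.19·147 + 13.96·1184 = 27786.00.
Real GDP 2010 (at 2000 prices) = 1.98·971 + 33.66·147 + 12.79·1184 = 22013.96.
Deflator = Nominal/Real × 100 = 27786.00/22013.96 × 100 = 126.220.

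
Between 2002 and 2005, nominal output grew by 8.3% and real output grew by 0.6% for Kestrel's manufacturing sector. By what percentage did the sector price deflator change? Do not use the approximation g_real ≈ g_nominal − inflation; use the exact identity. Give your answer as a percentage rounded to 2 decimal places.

(1 + g_nom) = (1 + g_real)(1 + π), so π = 1.0830 / 1.0060 − 1 = 0.07654.

7.65%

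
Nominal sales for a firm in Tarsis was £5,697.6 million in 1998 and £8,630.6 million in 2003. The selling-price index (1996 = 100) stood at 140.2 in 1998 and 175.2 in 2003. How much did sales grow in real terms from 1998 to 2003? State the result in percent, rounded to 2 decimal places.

Real sales 1998 = 5697.6 / 1.402 = 4063.91.
Real sales 2003 = 8630.6 / 1.752 = 4926.14.
Real growth = 4926.14 / 4063.91 − 1 = 0.2122.

21.22%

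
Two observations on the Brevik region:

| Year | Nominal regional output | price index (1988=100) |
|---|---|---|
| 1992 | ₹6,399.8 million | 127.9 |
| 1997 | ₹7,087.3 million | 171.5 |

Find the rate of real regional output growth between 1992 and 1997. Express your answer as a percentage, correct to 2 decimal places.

Deflate each year: 1992 → 6399.8/1.279 = 5003.75; 1997 → 7087.3/1.715 = 4132.54.
So real regional output changed by 4132.54/5003.75 − 1 = -0.1741, i.e. -17.41%.

-17.41%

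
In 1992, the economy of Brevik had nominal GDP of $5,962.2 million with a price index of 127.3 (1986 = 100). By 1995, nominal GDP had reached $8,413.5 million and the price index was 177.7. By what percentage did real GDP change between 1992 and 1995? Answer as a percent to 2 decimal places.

Deflate each year: 1992 → 5962.2/1.273 = 4683.58; 1995 → 8413.5/1.777 = 4734.67.
So real GDP changed by 4734.67/4683.58 − 1 = 0.0109, i.e. 1.09%.

1.09%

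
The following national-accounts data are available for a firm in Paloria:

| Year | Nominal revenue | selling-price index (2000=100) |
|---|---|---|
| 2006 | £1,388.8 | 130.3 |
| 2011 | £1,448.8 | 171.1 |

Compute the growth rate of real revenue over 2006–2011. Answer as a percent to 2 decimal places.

Real revenue 2006 = 1388.8 / 1.303 = 1065.85.
Real revenue 2011 = 1448.8 / 1.711 = 846.76.
Real growth = 846.76 / 1065.85 − 1 = -0.2056.

-20.56%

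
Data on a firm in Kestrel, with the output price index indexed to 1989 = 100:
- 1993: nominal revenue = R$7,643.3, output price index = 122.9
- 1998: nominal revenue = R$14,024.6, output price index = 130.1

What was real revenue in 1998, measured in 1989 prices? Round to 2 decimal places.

R$10,779.86

Real revenue = Nominal / (output price index/100) = 14024.6 / 1.301 = 10779.86.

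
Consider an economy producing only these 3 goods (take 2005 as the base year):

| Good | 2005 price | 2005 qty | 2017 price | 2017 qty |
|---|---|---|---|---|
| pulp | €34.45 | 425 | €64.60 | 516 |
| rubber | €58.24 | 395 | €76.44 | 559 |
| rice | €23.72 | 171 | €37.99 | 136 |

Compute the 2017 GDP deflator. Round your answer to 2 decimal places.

Nominal GDP 2017 = 64.60·516 + 76.44·559 + 37.99·136 = 81230.20.
Real GDP 2017 (at 2005 prices) = 34.45·516 + 58.24·559 + 23.72·136 = 53558.28.
Deflator = Nominal/Real × 100 = 81230.20/53558.28 × 100 = 151.667.

151.67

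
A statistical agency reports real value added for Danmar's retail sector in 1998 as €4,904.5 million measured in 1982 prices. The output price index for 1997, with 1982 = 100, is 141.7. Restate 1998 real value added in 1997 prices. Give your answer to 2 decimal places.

€6,949.68 million

Real value added in 1997 prices = Real value added in 1982 prices × (P_1997/P_1982) = 4904.5 × 1.417 = 6949.68.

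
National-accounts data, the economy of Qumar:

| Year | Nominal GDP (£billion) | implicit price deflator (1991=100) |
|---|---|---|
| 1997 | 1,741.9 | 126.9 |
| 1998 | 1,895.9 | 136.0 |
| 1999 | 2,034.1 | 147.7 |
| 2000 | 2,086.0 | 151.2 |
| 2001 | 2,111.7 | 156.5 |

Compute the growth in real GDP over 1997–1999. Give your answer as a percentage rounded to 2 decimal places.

Real GDP 1997 = 1741.9/1.269 = 1372.66.
Real GDP 1999 = 2034.1/1.477 = 1377.18.
Change = 1377.18/1372.66 − 1 = 0.0033.

0.33%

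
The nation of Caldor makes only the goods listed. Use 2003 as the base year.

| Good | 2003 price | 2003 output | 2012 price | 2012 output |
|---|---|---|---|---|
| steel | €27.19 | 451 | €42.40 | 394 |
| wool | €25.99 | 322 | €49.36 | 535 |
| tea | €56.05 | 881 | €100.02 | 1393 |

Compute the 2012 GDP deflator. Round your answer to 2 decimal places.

177.65

Nominal GDP 2012 = 42.40·394 + 49.36·535 + 100.02·1393 = 182441.06.
Real GDP 2012 (at 2003 prices) = 27.19·394 + 25.99·535 + 56.05·1393 = 102695.16.
Deflator = Nominal/Real × 100 = 182441.06/102695.16 × 100 = 177.653.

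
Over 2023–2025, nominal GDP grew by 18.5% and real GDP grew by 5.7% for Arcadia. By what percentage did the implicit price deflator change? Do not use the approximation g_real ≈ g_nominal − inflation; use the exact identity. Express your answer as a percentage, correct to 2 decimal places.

12.11%

(1 + g_nom) = (1 + g_real)(1 + π), so π = 1.1850 / 1.0570 − 1 = 0.12110.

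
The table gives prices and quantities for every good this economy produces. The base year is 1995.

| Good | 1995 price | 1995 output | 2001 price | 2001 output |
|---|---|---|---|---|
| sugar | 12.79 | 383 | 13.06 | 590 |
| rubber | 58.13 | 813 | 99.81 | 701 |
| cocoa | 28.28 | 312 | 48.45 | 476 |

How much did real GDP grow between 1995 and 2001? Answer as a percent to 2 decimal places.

1.27%

Real GDP 1995 = Nominal GDP 1995 = 12.79·383 + 58.13·813 + 28.28·312 = 60981.62.
Real GDP 2001 (at 1995 prices) = 12.79·590 + 58.13·701 + 28.28·476 = 61756.51.
Real growth = 61756.51/60981.62 − 1 = 0.0127.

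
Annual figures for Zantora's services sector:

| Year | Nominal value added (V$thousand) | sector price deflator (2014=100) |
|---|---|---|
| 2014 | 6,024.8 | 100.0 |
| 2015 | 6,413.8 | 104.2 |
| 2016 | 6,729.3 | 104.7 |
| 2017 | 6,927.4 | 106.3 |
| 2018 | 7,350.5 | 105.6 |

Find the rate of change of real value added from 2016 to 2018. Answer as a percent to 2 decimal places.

8.30%

Real value added 2016 = 6729.3/1.047 = 6427.22.
Real value added 2018 = 7350.5/1.056 = 6960.70.
Change = 6960.70/6427.22 − 1 = 0.0830.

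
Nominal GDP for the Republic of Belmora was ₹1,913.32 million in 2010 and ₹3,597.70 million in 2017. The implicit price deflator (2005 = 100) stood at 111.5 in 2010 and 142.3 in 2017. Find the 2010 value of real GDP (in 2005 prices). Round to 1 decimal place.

₹1,716.0 million

Real GDP = Nominal / (implicit price deflator/100) = 1913.32 / 1.115 = 1715.98.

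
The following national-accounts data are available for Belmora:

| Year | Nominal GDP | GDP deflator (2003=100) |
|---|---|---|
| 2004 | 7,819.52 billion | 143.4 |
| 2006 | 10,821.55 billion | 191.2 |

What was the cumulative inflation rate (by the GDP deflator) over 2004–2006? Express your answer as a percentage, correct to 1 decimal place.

33.3%

Price-level change = 191.2 / 143.4 − 1 = 0.3333.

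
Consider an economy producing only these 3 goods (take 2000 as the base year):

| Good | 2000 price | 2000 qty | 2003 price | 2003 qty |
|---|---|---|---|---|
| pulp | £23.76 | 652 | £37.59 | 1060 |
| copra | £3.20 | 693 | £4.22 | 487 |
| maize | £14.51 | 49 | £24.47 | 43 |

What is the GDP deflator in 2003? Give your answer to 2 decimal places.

156.95

Nominal GDP 2003 = 37.59·1060 + 4.22·487 + 24.47·43 = 42952.75.
Real GDP 2003 (at 2000 prices) = 23.76·1060 + 3.20·487 + 14.51·43 = 27367.93.
Deflator = Nominal/Real × 100 = 42952.75/27367.93 × 100 = 156.946.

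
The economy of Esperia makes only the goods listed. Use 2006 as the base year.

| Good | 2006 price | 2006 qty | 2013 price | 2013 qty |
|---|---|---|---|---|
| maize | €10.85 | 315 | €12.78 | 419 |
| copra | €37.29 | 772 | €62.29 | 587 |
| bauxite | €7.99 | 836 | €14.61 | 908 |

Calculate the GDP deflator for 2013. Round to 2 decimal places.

Nominal GDP 2013 = 12.78·419 + 62.29·587 + 14.61·908 = 55184.93.
Real GDP 2013 (at 2006 prices) = 10.85·419 + 37.29·587 + 7.99·908 = 33690.30.
Deflator = Nominal/Real × 100 = 55184.93/33690.30 × 100 = 163.801.

163.80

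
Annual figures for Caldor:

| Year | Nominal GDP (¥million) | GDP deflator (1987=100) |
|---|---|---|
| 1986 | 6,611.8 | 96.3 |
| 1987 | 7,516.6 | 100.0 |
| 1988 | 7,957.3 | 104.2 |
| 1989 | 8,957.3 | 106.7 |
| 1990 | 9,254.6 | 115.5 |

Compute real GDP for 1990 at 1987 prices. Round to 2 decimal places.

¥8,012.64 million

Real GDP 1990 = 9254.6 / 1.155 = 8012.64.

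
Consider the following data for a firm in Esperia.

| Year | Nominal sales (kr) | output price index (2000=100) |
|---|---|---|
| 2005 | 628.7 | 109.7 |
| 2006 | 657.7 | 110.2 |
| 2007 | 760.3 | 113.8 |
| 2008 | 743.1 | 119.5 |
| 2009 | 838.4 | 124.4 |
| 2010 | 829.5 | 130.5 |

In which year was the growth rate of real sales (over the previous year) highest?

2006: real = 657.7/1.102 = 596.82; growth vs 2005 (573.11) = 4.14%.
2007: real = 760.3/1.138 = 668.10; growth vs 2006 (596.82) = 11.94%.
2008: real = 743.1/1.195 = 621.84; growth vs 2007 (668.10) = -6.92%.
2009: real = 838.4/1.244 = 673.95; growth vs 2008 (621.84) = 8.38%.
2010: real = 829.5/1.305 = 635.63; growth vs 2009 (673.95) = -5.69%.

2007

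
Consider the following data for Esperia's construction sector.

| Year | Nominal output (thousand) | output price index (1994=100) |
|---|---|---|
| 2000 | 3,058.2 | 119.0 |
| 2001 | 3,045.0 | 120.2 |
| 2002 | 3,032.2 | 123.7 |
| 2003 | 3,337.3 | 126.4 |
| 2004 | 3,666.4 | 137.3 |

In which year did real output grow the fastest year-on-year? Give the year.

2001: real = 3045.0/1.202 = 2533.28; growth vs 2000 (2569.92) = -1.43%.
2002: real = 3032.2/1.237 = 2451.25; growth vs 2001 (2533.28) = -3.24%.
2003: real = 3337.3/1.264 = 2640.27; growth vs 2002 (2451.25) = 7.71%.
2004: real = 3666.4/1.373 = 2670.36; growth vs 2003 (2640.27) = 1.14%.

2003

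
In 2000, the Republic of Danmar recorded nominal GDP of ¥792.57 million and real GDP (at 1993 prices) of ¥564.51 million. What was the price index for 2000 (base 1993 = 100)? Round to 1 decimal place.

140.4

price index = (Nominal / Real) × 100 = 792.57 / 564.51 × 100 = 140.40.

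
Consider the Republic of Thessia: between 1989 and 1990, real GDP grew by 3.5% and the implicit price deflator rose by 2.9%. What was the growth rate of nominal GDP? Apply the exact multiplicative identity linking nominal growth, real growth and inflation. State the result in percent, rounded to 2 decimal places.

6.50%

(1 + g_nom) = (1 + g_real)(1 + π) = 1.0350 × 1.0290 = 1.06502.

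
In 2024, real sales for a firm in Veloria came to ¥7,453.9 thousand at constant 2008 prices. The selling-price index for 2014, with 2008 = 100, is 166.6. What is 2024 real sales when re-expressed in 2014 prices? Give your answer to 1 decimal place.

Real sales in 2014 prices = Real sales in 2008 prices × (P_2014/P_2008) = 7453.9 × 1.666 = 12418.20.

¥12,418.2 thousand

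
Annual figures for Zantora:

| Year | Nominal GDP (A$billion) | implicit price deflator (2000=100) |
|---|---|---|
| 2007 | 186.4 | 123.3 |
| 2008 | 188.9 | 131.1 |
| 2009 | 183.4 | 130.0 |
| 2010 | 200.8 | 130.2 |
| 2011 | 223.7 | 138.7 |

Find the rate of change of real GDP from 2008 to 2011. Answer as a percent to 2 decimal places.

Real GDP 2008 = 188.9/1.311 = 144.09.
Real GDP 2011 = 223.7/1.387 = 161.28.
Change = 161.28/144.09 − 1 = 0.1193.

11.93%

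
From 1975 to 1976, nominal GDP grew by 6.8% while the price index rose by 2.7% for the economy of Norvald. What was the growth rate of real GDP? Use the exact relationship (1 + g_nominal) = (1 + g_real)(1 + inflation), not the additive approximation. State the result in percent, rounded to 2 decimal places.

3.99%

(1 + g_nom) = (1 + g_real)(1 + π), so g_real = 1.0680 / 1.0270 − 1 = 0.03992.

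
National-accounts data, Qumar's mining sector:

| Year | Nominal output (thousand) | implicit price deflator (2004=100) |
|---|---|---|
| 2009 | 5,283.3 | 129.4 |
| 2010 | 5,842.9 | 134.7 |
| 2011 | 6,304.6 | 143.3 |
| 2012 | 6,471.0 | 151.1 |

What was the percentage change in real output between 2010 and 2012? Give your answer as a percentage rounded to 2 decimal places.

-1.27%

Real output 2010 = 5842.9/1.347 = 4337.71.
Real output 2012 = 6471.0/1.511 = 4282.59.
Change = 4282.59/4337.71 − 1 = -0.0127.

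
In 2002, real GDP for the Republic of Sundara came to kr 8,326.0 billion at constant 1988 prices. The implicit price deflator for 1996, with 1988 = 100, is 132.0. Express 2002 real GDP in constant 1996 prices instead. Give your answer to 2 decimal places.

kr 10,990.32 billion

Real GDP in 1996 prices = Real GDP in 1988 prices × (P_1996/P_1988) = 8326.0 × 1.320 = 10990.32.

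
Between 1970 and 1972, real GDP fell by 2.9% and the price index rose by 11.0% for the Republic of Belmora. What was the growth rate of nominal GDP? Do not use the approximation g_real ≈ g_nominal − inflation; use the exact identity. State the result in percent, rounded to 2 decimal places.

(1 + g_nom) = (1 + g_real)(1 + π) = 0.9710 × 1.1100 = 1.07781.

7.78%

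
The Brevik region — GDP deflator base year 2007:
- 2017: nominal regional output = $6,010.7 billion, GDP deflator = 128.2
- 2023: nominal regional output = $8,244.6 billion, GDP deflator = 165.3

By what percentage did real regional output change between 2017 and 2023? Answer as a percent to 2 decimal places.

Real regional output 2017 = 6010.7 / 1.282 = 4688.53.
Real regional output 2023 = 8244.6 / 1.653 = 4987.66.
Real growth = 4987.66 / 4688.53 − 1 = 0.0638.

6.38%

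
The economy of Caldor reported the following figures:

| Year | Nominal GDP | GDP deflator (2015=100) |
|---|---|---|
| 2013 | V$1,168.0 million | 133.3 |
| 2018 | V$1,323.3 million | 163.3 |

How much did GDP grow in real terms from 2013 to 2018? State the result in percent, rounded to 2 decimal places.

-7.52%

Real GDP 2013 = 1168.0 / 1.333 = 876.22.
Real GDP 2018 = 1323.3 / 1.633 = 810.35.
Real growth = 810.35 / 876.22 − 1 = -0.0752.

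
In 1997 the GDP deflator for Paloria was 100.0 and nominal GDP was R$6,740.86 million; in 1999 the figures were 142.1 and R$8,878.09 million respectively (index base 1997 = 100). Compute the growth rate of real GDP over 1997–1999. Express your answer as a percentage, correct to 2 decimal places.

-7.31%

Real GDP 1997 = 6740.86 / 1.000 = 6740.86.
Real GDP 1999 = 8878.09 / 1.421 = 6247.78.
Real growth = 6247.78 / 6740.86 − 1 = -0.0731.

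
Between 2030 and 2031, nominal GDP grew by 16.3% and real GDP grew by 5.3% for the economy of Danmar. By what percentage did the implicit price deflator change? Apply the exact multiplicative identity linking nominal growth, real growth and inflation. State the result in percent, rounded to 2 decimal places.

10.45%

(1 + g_nom) = (1 + g_real)(1 + π), so π = 1.1630 / 1.0530 − 1 = 0.10446.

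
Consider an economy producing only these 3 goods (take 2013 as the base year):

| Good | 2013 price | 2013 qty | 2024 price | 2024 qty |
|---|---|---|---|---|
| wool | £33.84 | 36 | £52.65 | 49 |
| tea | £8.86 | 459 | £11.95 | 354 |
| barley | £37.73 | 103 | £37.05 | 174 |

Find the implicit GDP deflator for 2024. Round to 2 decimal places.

Nominal GDP 2024 = 52.65·49 + 11.95·354 + 37.05·174 = 13256.85.
Real GDP 2024 (at 2013 prices) = 33.84·49 + 8.86·354 + 37.73·174 = 11359.62.
Deflator = Nominal/Real × 100 = 13256.85/11359.62 × 100 = 116.702.

116.70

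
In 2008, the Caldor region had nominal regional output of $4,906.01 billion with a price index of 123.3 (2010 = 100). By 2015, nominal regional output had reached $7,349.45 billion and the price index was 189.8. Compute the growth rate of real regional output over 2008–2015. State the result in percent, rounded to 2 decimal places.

Deflate each year: 2008 → 4906.01/1.233 = 3978.92; 2015 → 7349.45/1.898 = 3872.21.
So real regional output changed by 3872.21/3978.92 − 1 = -0.0268, i.e. -2.68%.

-2.68%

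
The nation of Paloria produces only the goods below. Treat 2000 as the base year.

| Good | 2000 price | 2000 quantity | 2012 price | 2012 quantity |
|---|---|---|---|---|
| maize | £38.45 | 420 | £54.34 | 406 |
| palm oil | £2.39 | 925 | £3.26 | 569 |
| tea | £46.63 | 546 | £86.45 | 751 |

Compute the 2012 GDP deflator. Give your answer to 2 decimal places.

Nominal GDP 2012 = 54.34·406 + 3.26·569 + 86.45·751 = 88840.93.
Real GDP 2012 (at 2000 prices) = 38.45·406 + 2.39·569 + 46.63·751 = 51989.74.
Deflator = Nominal/Real × 100 = 88840.93/51989.74 × 100 = 170.882.

170.88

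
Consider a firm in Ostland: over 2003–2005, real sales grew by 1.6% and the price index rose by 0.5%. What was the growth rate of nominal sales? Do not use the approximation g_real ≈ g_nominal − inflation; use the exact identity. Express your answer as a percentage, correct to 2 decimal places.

(1 + g_nom) = (1 + g_real)(1 + π) = 1.0160 × 1.0050 = 1.02108.

2.11%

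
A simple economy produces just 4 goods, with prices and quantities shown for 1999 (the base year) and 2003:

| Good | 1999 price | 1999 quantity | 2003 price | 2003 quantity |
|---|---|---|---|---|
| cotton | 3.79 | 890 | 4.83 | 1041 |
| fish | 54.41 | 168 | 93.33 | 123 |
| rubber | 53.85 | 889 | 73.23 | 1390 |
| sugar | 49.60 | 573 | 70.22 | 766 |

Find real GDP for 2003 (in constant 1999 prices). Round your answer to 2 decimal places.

Real GDP 2003 = Σ (p_1999 × q_2003) = 3.79·1041 + 54.41·123 + 53.85·1390 + 49.60·766 = 123482.92.

123482.92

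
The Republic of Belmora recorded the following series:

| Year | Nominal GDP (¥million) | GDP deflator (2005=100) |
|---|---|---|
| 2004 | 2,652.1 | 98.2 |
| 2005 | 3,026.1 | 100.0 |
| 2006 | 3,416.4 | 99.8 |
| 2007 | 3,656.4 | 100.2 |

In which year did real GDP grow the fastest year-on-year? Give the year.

2005: real = 3026.1/1.000 = 3026.10; growth vs 2004 (2700.71) = 12.05%.
2006: real = 3416.4/0.998 = 3423.25; growth vs 2005 (3026.10) = 13.12%.
2007: real = 3656.4/1.002 = 3649.10; growth vs 2006 (3423.25) = 6.60%.

2006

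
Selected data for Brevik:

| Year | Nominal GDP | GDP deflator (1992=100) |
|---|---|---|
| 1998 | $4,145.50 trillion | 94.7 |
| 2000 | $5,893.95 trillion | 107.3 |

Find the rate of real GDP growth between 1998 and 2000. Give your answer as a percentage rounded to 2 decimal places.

Deflate each year: 1998 → 4145.50/0.947 = 4377.51; 2000 → 5893.95/1.073 = 5492.96.
So real GDP changed by 5492.96/4377.51 − 1 = 0.2548, i.e. 25.48%.

25.48%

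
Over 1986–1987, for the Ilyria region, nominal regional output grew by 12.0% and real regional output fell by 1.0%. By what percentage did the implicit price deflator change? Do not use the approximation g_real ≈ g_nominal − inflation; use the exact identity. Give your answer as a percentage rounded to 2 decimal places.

13.13%

(1 + g_nom) = (1 + g_real)(1 + π), so π = 1.1200 / 0.9900 − 1 = 0.13131.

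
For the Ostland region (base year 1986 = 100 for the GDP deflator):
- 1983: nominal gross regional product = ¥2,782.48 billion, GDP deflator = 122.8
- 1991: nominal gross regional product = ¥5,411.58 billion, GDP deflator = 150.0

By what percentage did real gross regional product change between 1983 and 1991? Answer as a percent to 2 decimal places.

Real gross regional product 1983 = 2782.48 / 1.228 = 2265.86.
Real gross regional product 1991 = 5411.58 / 1.500 = 3607.72.
Real growth = 3607.72 / 2265.86 − 1 = 0.5922.

59.22%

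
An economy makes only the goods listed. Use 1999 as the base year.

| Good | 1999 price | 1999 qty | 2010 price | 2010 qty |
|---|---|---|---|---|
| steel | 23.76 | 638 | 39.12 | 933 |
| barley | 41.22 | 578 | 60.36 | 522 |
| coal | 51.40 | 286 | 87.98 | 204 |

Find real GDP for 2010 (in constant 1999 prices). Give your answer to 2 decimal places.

54170.52

Real GDP 2010 = Σ (p_1999 × q_2010) = 23.76·933 + 41.22·522 + 51.40·204 = 54170.52.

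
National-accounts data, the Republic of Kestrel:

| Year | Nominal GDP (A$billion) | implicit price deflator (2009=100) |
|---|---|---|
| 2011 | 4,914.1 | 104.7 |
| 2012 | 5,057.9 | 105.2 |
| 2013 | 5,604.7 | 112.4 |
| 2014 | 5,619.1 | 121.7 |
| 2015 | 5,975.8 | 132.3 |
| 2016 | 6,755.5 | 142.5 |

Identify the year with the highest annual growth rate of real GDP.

2012: real = 5057.9/1.052 = 4807.89; growth vs 2011 (4693.51) = 2.44%.
2013: real = 5604.7/1.124 = 4986.39; growth vs 2012 (4807.89) = 3.71%.
2014: real = 5619.1/1.217 = 4617.17; growth vs 2013 (4986.39) = -7.40%.
2015: real = 5975.8/1.323 = 4516.86; growth vs 2014 (4617.17) = -2.17%.
2016: real = 6755.5/1.425 = 4740.70; growth vs 2015 (4516.86) = 4.96%.

2016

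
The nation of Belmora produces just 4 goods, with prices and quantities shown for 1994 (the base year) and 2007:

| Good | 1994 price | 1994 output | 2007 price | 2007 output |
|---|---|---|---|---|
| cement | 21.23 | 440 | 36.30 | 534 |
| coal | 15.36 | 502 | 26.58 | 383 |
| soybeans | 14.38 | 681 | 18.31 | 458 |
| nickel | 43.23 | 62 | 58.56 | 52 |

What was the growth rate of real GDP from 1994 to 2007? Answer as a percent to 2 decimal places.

-11.76%

Real GDP 1994 = Nominal GDP 1994 = 21.23·440 + 15.36·502 + 14.38·681 + 43.23·62 = 29524.96.
Real GDP 2007 (at 1994 prices) = 21.23·534 + 15.36·383 + 14.38·458 + 43.23·52 = 26053.70.
Real growth = 26053.70/29524.96 − 1 = -0.1176.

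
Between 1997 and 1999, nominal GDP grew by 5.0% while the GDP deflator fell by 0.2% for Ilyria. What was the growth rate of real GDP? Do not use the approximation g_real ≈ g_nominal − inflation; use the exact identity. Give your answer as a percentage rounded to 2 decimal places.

5.21%

(1 + g_nom) = (1 + g_real)(1 + π), so g_real = 1.0500 / 0.9980 − 1 = 0.05210.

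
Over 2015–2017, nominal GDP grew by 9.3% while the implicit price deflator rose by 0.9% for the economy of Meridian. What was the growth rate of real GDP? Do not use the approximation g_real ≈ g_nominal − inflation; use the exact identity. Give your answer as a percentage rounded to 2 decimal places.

8.33%

(1 + g_nom) = (1 + g_real)(1 + π), so g_real = 1.0930 / 1.0090 − 1 = 0.08325.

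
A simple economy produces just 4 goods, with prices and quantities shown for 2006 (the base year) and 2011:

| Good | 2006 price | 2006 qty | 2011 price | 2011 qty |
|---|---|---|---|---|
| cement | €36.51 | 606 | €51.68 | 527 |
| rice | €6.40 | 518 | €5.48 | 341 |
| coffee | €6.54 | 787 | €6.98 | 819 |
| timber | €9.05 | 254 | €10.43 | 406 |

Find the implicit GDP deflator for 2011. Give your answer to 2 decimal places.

128.24

Nominal GDP 2011 = 51.68·527 + 5.48·341 + 6.98·819 + 10.43·406 = 39055.24.
Real GDP 2011 (at 2006 prices) = 36.51·527 + 6.40·341 + 6.54·819 + 9.05·406 = 30453.73.
Deflator = Nominal/Real × 100 = 39055.24/30453.73 × 100 = 128.245.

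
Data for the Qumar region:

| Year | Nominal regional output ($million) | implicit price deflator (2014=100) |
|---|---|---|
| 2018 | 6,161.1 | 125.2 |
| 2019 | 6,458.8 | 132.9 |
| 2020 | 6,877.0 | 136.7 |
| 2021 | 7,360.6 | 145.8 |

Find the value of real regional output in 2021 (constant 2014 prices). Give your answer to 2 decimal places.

Real regional output 2021 = 7360.6 / 1.458 = 5048.42.

$5,048.42 million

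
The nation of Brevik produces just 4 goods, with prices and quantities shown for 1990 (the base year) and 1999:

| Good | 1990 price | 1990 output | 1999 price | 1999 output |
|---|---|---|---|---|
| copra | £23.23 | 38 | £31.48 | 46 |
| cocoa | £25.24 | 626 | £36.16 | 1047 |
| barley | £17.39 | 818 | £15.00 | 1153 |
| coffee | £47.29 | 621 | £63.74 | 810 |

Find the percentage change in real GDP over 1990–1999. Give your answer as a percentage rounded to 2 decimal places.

42.43%

Real GDP 1990 = Nominal GDP 1990 = 23.23·38 + 25.24·626 + 17.39·818 + 47.29·621 = 60275.09.
Real GDP 1999 (at 1990 prices) = 23.23·46 + 25.24·1047 + 17.39·1153 + 47.29·810 = 85850.43.
Real growth = 85850.43/60275.09 − 1 = 0.4243.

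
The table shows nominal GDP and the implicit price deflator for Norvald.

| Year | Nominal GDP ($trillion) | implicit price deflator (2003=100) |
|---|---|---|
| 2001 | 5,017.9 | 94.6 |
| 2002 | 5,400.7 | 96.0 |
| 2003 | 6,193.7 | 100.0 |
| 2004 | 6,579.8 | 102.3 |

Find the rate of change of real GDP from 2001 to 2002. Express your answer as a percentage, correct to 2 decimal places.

Real GDP 2001 = 5017.9/0.946 = 5304.33.
Real GDP 2002 = 5400.7/0.960 = 5625.73.
Change = 5625.73/5304.33 − 1 = 0.0606.

6.06%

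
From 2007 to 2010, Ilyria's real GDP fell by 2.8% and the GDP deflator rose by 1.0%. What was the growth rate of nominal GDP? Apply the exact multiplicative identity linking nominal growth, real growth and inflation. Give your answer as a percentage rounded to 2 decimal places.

-1.83%

(1 + g_nom) = (1 + g_real)(1 + π) = 0.9720 × 1.0100 = 0.98172.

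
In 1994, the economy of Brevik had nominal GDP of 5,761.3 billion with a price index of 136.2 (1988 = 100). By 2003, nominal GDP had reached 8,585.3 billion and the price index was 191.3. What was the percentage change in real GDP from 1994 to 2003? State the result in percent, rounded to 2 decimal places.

Deflate each year: 1994 → 5761.3/1.362 = 4230.03; 2003 → 8585.3/1.913 = 4487.87.
So real GDP changed by 4487.87/4230.03 − 1 = 0.0610, i.e. 6.10%.

6.10%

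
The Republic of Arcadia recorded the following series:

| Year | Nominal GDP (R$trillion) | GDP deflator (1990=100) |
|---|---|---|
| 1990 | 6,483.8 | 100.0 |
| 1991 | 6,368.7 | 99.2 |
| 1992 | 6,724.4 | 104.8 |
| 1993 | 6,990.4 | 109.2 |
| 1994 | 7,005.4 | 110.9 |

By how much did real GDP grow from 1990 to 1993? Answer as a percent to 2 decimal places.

-1.27%

Real GDP 1990 = 6483.8/1.000 = 6483.80.
Real GDP 1993 = 6990.4/1.092 = 6401.47.
Change = 6401.47/6483.80 − 1 = -0.0127.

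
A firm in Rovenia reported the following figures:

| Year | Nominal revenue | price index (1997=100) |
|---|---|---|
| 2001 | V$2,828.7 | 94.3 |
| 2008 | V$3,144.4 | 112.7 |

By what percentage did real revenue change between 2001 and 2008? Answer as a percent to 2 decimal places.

-6.99%

Real revenue 2001 = 2828.7 / 0.943 = 2999.68.
Real revenue 2008 = 3144.4 / 1.127 = 2790.06.
Real growth = 2790.06 / 2999.68 − 1 = -0.0699.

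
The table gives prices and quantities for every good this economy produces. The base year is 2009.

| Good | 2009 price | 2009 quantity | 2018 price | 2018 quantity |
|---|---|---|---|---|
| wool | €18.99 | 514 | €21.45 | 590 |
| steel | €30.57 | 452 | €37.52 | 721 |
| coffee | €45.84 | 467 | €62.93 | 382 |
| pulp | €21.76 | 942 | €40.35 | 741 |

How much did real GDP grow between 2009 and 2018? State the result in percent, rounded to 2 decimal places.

2.13%

Real GDP 2009 = Nominal GDP 2009 = 18.99·514 + 30.57·452 + 45.84·467 + 21.76·942 = 65483.70.
Real GDP 2018 (at 2009 prices) = 18.99·590 + 30.57·721 + 45.84·382 + 21.76·741 = 66880.11.
Real growth = 66880.11/65483.70 − 1 = 0.0213.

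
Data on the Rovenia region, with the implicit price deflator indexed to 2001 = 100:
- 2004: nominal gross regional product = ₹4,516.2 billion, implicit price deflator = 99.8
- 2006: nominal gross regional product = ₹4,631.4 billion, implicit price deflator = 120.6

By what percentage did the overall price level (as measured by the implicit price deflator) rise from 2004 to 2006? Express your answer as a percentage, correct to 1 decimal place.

20.8%

Price-level change = 120.6 / 99.8 − 1 = 0.2084.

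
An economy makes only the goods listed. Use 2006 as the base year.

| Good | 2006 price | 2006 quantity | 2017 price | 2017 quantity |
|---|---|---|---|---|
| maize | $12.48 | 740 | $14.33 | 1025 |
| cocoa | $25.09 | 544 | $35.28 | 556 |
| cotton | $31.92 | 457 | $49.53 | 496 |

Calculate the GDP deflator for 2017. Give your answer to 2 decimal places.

138.28

Nominal GDP 2017 = 14.33·1025 + 35.28·556 + 49.53·496 = 58870.81.
Real GDP 2017 (at 2006 prices) = 12.48·1025 + 25.09·556 + 31.92·496 = 42574.36.
Deflator = Nominal/Real × 100 = 58870.81/42574.36 × 100 = 138.278.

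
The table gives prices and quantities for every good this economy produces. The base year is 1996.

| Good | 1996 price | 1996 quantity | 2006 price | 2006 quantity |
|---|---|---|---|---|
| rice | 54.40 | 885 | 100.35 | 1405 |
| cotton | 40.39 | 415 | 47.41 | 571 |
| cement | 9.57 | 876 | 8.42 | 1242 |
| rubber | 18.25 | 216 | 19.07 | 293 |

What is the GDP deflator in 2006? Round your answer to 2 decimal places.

157.72

Nominal GDP 2006 = 100.35·1405 + 47.41·571 + 8.42·1242 + 19.07·293 = 184108.01.
Real GDP 2006 (at 1996 prices) = 54.40·1405 + 40.39·571 + 9.57·1242 + 18.25·293 = 116727.88.
Deflator = Nominal/Real × 100 = 184108.01/116727.88 × 100 = 157.724.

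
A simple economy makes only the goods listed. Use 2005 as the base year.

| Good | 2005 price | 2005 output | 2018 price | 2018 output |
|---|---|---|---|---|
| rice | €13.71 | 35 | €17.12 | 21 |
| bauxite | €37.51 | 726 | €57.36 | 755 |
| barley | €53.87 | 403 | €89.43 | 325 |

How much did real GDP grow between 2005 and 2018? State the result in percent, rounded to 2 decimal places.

Real GDP 2005 = Nominal GDP 2005 = 13.71·35 + 37.51·726 + 53.87·403 = 49421.72.
Real GDP 2018 (at 2005 prices) = 13.71·21 + 37.51·755 + 53.87·325 = 46115.71.
Real growth = 46115.71/49421.72 − 1 = -0.0669.

-6.69%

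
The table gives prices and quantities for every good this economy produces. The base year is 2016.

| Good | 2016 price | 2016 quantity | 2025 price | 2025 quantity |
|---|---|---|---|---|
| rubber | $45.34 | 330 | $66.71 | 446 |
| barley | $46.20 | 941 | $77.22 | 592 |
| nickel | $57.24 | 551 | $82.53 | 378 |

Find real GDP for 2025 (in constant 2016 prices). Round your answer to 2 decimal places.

Real GDP 2025 = Σ (p_2016 × q_2025) = 45.34·446 + 46.20·592 + 57.24·378 = 69208.76.

$69208.76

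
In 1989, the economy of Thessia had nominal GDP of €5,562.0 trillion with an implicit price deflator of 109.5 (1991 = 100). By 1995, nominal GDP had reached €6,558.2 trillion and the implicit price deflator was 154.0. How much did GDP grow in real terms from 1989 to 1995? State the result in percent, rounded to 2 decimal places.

-16.16%

Real GDP 1989 = 5562.0 / 1.095 = 5079.45.
Real GDP 1995 = 6558.2 / 1.540 = 4258.57.
Real growth = 4258.57 / 5079.45 − 1 = -0.1616.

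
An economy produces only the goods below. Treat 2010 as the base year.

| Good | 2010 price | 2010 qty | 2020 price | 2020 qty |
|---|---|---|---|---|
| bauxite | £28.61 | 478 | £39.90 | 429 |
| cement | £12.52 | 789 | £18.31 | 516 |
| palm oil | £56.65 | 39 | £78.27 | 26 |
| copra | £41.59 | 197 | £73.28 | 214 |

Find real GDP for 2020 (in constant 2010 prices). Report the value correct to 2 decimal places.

£29107.17

Real GDP 2020 = Σ (p_2010 × q_2020) = 28.61·429 + 12.52·516 + 56.65·26 + 41.59·214 = 29107.17.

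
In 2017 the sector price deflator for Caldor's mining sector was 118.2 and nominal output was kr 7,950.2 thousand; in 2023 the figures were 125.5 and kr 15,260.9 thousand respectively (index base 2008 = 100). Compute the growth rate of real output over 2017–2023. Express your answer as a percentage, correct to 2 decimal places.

Deflate each year: 2017 → 7950.2/1.182 = 6726.06; 2023 → 15260.9/1.255 = 12160.08.
So real output changed by 12160.08/6726.06 − 1 = 0.8079, i.e. 80.79%.

80.79%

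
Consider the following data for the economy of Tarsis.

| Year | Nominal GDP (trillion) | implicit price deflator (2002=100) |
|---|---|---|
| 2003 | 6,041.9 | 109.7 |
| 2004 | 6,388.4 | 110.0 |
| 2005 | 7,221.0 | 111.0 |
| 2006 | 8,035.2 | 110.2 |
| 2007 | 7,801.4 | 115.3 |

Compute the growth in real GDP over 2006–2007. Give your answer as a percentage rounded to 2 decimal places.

Real GDP 2006 = 8035.2/1.102 = 7291.47.
Real GDP 2007 = 7801.4/1.153 = 6766.18.
Change = 6766.18/7291.47 − 1 = -0.0720.

-7.20%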